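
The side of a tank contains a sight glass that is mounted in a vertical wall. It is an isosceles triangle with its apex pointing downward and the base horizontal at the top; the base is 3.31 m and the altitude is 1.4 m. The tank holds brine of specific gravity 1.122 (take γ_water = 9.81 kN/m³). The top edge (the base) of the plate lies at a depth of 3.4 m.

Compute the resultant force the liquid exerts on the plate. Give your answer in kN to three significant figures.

γ = 1.122 × 9.81 = 11.00682 kN/m³.
With the apex down, the centroid sits h/3 = 1.4/3 = 0.466667 m below the base (the top edge), so the centroid depth is h_c = 3.4 + 0.466667 = 3.86667 m.
A = ½ × 3.31 × 1.4 = 2.317 m².
Resultant F = γ·h_c·A = 11.00682 × 3.86667 × 2.317 = 98.6109 kN.

F ≈ 98.6 kN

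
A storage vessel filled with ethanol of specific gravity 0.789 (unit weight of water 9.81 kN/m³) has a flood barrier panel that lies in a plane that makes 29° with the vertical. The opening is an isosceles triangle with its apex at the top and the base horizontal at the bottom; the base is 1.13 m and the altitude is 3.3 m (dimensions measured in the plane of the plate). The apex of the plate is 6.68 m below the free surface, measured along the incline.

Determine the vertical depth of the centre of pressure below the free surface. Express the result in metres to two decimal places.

h_p = 7.83 m

γ = 0.789 × 9.81 = 7.74009 kN/m³.
The plate makes 29° with the vertical, i.e. θ = 90° − 29° = 61° to the horizontal. Measuring y along the incline from the free-surface line, vertical depth h = y·sinθ with sinθ = 0.874620.
With the apex up, the centroid sits 2h/3 = 2 × 3.3/3 = 2.2 m below the apex, so y_c = 6.68 + 2.2 = 8.88 m and h_c = 8.88 × 0.874620 = 7.76663 m.
A = ½ × 1.13 × 3.3 = 1.8645 m².
Resultant F = γ·h_c·A = 7.74009 × 7.76663 × 1.8645 = 112.083 kN.
I_c = b·h³/36 = 1.13 × 3.3³/36 = 1.12802 m⁴.
Centre of pressure: y_p = y_c + I_c/(y_c·A) = 8.88 + 1.12802/(8.88 × 1.8645) = 8.88 + 0.0681305 = 8.94813 m along the plane.
Vertically, h_p = y_p·sinθ = 8.94813 × 0.874620 = 7.82621 m.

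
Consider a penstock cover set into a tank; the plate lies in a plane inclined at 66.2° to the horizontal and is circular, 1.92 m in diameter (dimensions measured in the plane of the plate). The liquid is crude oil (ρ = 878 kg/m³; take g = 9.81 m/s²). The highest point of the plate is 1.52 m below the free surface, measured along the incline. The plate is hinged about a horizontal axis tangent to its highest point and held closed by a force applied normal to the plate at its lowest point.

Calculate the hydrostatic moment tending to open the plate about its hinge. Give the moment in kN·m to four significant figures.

M ≈ 59.58 kN·m

γ = ρg = 878 × 9.81 / 1000 = 8.61318 kN/m³.
Let θ = 66.2° be the plate's angle to the horizontal; measure y along the incline from where the plane meets the free surface. Vertical depth h = y·sinθ with sinθ = 0.914960.
The centroid is at the centre, 0.96 m below the top of the plate, so y_c = 1.52 + 0.96 = 2.48 m and h_c = 2.48 × 0.914960 = 2.2691 m.
A = π(0.96)² = 2.89529 m².
Resultant F = γ·h_c·A = 8.61318 × 2.2691 × 2.89529 = 56.586 kN.
I_c = πr⁴/4 = π × 0.96⁴/4 = 0.667075 m⁴.
Centre of pressure: y_p = y_c + I_c/(y_c·A) = 2.48 + 0.667075/(2.48 × 2.89529) = 2.48 + 0.0929033 = 2.5729 m along the plane.
The resultant acts 0.96 + 0.0929033 = 1.0529 m (along the plate) below the hinge at the top edge, so the moment about the hinge is M = F × 1.0529 = 56.586 × 1.0529 = 59.5794 kN·m.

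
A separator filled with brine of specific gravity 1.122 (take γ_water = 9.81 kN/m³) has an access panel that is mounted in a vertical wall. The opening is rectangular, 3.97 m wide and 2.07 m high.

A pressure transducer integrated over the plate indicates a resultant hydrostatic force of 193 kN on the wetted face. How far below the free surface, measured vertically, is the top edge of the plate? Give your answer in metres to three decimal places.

γ = 1.122 × 9.81 = 11.00682 kN/m³.
A = 3.97 × 2.07 = 8.2179 m².
From F = γ·h_c·A, the centroid depth is h_c = 193/(11.00682 × 8.2179) = 2.13371 m.
The centroid lies 2.07/2 = 1.035 m below the top edge, so the top edge sits at h_top = 2.13371 − 1.035 = 1.09871 m below the surface.

d_top ≈ 1.099 m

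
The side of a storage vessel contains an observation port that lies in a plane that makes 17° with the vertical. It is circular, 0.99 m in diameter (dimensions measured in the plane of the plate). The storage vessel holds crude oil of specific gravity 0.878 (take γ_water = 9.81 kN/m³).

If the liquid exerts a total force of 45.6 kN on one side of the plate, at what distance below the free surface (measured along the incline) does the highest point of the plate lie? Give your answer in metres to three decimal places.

γ = 0.878 × 9.81 = 8.61318 kN/m³.
A = π(0.495)² = 0.769769 m².
From F = γ·h_c·A, the centroid depth is h_c = 45.6/(8.61318 × 0.769769) = 6.87766 m.
The plate makes 17° with the vertical, i.e. θ = 90° − 17° = 73° to the horizontal. Measuring y along the incline from the free-surface line, vertical depth h = y·sinθ with sinθ = 0.956305.
Along the incline, y_c = h_c/sinθ = 6.87766/0.956305 = 7.19191 m.
The centroid is at the centre, 0.495 m below the top of the plate, so the highest point sits at y_top = 7.19191 − 0.495 = 6.69691 m along the incline.

y_top ≈ 6.697 m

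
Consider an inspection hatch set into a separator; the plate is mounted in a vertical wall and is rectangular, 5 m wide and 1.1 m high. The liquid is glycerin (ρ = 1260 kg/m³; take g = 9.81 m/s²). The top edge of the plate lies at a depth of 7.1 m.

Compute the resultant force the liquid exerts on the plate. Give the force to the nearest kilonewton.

F ≈ 520 kN

γ = ρg = 1260 × 9.81 / 1000 = 12.3606 kN/m³.
The centroid lies 1.1/2 = 0.55 m below the top edge, so the centroid depth is h_c = 7.1 + 0.55 = 7.65 m.
A = 5 × 1.1 = 5.5 m².
Resultant F = γ·h_c·A = 12.3606 × 7.65 × 5.5 = 520.072 kN.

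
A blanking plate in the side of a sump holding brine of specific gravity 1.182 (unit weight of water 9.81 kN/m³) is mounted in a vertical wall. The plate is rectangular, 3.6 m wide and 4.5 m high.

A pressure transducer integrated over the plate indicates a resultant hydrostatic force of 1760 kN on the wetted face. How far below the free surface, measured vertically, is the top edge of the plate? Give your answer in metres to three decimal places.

d_top ≈ 7.119 m

γ = 1.182 × 9.81 = 11.59542 kN/m³.
A = 3.6 × 4.5 = 16.2 m².
From F = γ·h_c·A, the centroid depth is h_c = 1760/(11.59542 × 16.2) = 9.36939 m.
The centroid lies 4.5/2 = 2.25 m below the top edge, so the top edge sits at h_top = 9.36939 − 2.25 = 7.11939 m below the surface.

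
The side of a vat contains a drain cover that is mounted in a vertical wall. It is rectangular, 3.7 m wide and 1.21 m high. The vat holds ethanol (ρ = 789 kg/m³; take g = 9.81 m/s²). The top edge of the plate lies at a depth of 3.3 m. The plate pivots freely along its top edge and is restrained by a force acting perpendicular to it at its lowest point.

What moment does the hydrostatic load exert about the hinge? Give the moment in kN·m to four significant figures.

γ = ρg = 789 × 9.81 / 1000 = 7.74009 kN/m³.
The centroid lies 1.21/2 = 0.605 m below the top edge, so the centroid depth is h_c = 3.3 + 0.605 = 3.905 m.
A = 3.7 × 1.21 = 4.477 m².
Resultant F = γ·h_c·A = 7.74009 × 3.905 × 4.477 = 135.318 kN.
I_c = b·h³/12 = 3.7 × 1.21³/12 = 0.546231 m⁴.
Centre of pressure: y_p = y_c + I_c/(y_c·A) = 3.905 + 0.546231/(3.905 × 4.477) = 3.905 + 0.0312441 = 3.93624 m along the plane.
The resultant acts 0.605 + 0.0312441 = 0.636244 m (along the plate) below the hinge at the top edge, so the moment about the hinge is M = F × 0.636244 = 135.318 × 0.636244 = 86.0953 kN·m.

M ≈ 86.10 kN·m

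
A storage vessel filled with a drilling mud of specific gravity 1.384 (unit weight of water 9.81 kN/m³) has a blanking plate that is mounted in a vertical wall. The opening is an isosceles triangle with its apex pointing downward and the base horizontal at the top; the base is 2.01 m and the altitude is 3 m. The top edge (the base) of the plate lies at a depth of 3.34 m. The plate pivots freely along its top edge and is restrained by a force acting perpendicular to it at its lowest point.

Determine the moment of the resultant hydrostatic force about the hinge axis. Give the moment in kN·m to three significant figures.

γ = 1.384 × 9.81 = 13.57704 kN/m³.
With the apex down, the centroid sits h/3 = 3/3 = 1 m below the base (the top edge), so the centroid depth is h_c = 3.34 + 1 = 4.34 m.
A = ½ × 2.01 × 3 = 3.015 m².
Resultant F = γ·h_c·A = 13.57704 × 4.34 × 3.015 = 177.657 kN.
I_c = b·h³/36 = 2.01 × 3³/36 = 1.5075 m⁴.
Centre of pressure: y_p = y_c + I_c/(y_c·A) = 4.34 + 1.5075/(4.34 × 3.015) = 4.34 + 0.115207 = 4.45521 m along the plane.
The resultant acts 1 + 0.115207 = 1.11521 m (along the plate) below the hinge at the top edge, so the moment about the hinge is M = F × 1.11521 = 177.657 × 1.11521 = 198.125 kN·m.

M ≈ 198 kN·m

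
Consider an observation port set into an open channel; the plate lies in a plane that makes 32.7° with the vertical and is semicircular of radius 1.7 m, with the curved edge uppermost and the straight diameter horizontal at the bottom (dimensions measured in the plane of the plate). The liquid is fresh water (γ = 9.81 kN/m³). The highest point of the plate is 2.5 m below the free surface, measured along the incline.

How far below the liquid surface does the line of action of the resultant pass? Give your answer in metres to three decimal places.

γ = 9.81 kN/m³.
The plate makes 32.7° with the vertical, i.e. θ = 90° − 32.7° = 57.3° to the horizontal. Measuring y along the incline from the free-surface line, vertical depth h = y·sinθ with sinθ = 0.841511.
The centroid lies 4r/(3π) = 0.721502 m above the diameter, so r − 4r/(3π) = 1.7 − 0.721502 = 0.978498 m below the topmost point, so y_c = 2.5 + 0.978498 = 3.4785 m and h_c = 3.4785 × 0.841511 = 2.9272 m.
A = πr²/2 = π × 1.7²/2 = 4.5396 m².
Resultant F = γ·h_c·A = 9.81 × 2.9272 × 4.5396 = 130.358 kN.
I_c = (π/8 − 8/(9π))·r⁴ = 0.109757 × 1.7⁴ = 0.916701 m⁴.
Centre of pressure: y_p = y_c + I_c/(y_c·A) = 3.4785 + 0.916701/(3.4785 × 4.5396) = 3.4785 + 0.0580521 = 3.53655 m along the plane.
Vertically, h_p = y_p·sinθ = 3.53655 × 0.841511 = 2.97605 m.

h_p = 2.976 m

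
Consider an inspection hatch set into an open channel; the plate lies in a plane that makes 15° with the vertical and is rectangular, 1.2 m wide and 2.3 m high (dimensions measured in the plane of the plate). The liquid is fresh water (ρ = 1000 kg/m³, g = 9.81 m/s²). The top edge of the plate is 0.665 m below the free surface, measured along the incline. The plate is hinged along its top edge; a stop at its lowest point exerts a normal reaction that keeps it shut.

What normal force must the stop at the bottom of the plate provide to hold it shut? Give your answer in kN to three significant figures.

P ≈ 28.7 kN

γ = ρg = 1000 × 9.81 = 9810 N/m³ = 9.81 kN/m³.
The plate makes 15° with the vertical, i.e. θ = 90° − 15° = 75° to the horizontal. Measuring y along the incline from the free-surface line, vertical depth h = y·sinθ with sinθ = 0.965926.
The centroid lies 2.3/2 = 1.15 m below the top edge, so y_c = 0.665 + 1.15 = 1.815 m and h_c = 1.815 × 0.965926 = 1.75316 m.
A = 1.2 × 2.3 = 2.76 m².
Resultant F = γ·h_c·A = 9.81 × 1.75316 × 2.76 = 47.4679 kN.
I_c = b·h³/12 = 1.2 × 2.3³/12 = 1.2167 m⁴.
Centre of pressure: y_p = y_c + I_c/(y_c·A) = 1.815 + 1.2167/(1.815 × 2.76) = 1.815 + 0.242883 = 2.05788 m along the plane.
The resultant acts 1.15 + 0.242883 = 1.39288 m (along the plate) below the hinge at the top edge, so the moment about the hinge is M = F × 1.39288 = 47.4679 × 1.39288 = 66.1171 kN·m.
A normal force at the bottom, 2.3 m from the hinge, must supply this moment: P = 66.1171/2.3 = 28.7466 kN.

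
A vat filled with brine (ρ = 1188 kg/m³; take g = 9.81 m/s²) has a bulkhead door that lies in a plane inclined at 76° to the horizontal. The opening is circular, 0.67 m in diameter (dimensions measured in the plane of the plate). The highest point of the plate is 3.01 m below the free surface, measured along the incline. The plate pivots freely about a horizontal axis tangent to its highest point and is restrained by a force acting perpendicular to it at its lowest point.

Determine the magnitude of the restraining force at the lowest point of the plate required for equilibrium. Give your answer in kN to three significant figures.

P ≈ 6.83 kN

γ = ρg = 1188 × 9.81 / 1000 = 11.65428 kN/m³.
Let θ = 76° be the plate's angle to the horizontal; measure y along the incline from where the plane meets the free surface. Vertical depth h = y·sinθ with sinθ = 0.970296.
The centroid is at the centre, 0.335 m below the top of the plate, so y_c = 3.01 + 0.335 = 3.345 m and h_c = 3.345 × 0.970296 = 3.24564 m.
A = π(0.335)² = 0.352565 m².
Resultant F = γ·h_c·A = 11.65428 × 3.24564 × 0.352565 = 13.336 kN.
I_c = πr⁴/4 = π × 0.335⁴/4 = 0.00989166 m⁴.
Centre of pressure: y_p = y_c + I_c/(y_c·A) = 3.345 + 0.00989166/(3.345 × 0.352565) = 3.345 + 0.00838753 = 3.35339 m along the plane.
The resultant acts 0.335 + 0.00838753 = 0.343388 m (along the plate) below the hinge at the top edge, so the moment about the hinge is M = F × 0.343388 = 13.336 × 0.343388 = 4.57942 kN·m.
A normal force at the bottom, 0.67 m from the hinge, must supply this moment: P = 4.57942/0.67 = 6.83496 kN.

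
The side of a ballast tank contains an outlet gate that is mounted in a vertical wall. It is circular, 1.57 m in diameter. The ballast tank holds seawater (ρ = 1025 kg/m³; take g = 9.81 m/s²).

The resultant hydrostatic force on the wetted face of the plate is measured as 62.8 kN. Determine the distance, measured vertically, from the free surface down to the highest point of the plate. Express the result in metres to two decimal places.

γ = ρg = 1025 × 9.81 / 1000 = 10.05525 kN/m³.
A = π(0.785)² = 1.93593 m².
From F = γ·h_c·A, the centroid depth is h_c = 62.8/(10.05525 × 1.93593) = 3.22609 m.
The centroid is at the centre, 0.785 m below the top of the plate, so the highest point sits at h_top = 3.22609 − 0.785 = 2.44109 m below the surface.

d_top ≈ 2.44 m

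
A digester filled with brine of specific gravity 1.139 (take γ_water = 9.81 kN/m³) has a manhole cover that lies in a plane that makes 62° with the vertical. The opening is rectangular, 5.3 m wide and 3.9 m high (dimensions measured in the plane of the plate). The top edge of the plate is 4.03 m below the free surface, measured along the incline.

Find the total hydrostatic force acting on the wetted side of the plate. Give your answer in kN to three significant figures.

γ = 1.139 × 9.81 = 11.17359 kN/m³.
The plate makes 62° with the vertical, i.e. θ = 90° − 62° = 28° to the horizontal. Measuring y along the incline from the free-surface line, vertical depth h = y·sinθ with sinθ = 0.469472.
The centroid lies 3.9/2 = 1.95 m below the top edge, so y_c = 4.03 + 1.95 = 5.98 m and h_c = 5.98 × 0.469472 = 2.80744 m.
A = 5.3 × 3.9 = 20.67 m².
Resultant F = γ·h_c·A = 11.17359 × 2.80744 × 20.67 = 648.401 kN.

F ≈ 648 kN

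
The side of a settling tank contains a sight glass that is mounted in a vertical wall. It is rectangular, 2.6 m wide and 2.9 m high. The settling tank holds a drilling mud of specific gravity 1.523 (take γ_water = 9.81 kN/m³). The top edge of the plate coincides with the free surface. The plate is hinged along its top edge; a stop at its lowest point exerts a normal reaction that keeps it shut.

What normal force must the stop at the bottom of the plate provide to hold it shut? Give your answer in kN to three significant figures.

P ≈ 109 kN

γ = 1.523 × 9.81 = 14.94063 kN/m³.
The centroid lies 2.9/2 = 1.45 m below the top edge, so the centroid depth is h_c = 1.45 m.
A = 2.6 × 2.9 = 7.54 m².
Resultant F = γ·h_c·A = 14.94063 × 1.45 × 7.54 = 163.346 kN.
I_c = b·h³/12 = 2.6 × 2.9³/12 = 5.28428 m⁴.
Centre of pressure: y_p = y_c + I_c/(y_c·A) = 1.45 + 5.28428/(1.45 × 7.54) = 1.45 + 0.483333 = 1.93333 m along the plane.
The resultant acts 1.45 + 0.483333 = 1.93333 m (along the plate) below the hinge at the top edge, so the moment about the hinge is M = F × 1.93333 = 163.346 × 1.93333 = 315.802 kN·m.
A normal force at the bottom, 2.9 m from the hinge, must supply this moment: P = 315.802/2.9 = 108.897 kN.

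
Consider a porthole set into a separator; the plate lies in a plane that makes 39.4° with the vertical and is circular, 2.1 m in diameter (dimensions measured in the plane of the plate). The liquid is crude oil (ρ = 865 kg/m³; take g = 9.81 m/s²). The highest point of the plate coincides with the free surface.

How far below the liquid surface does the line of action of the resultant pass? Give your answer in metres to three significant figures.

h_p = 1.01 m

γ = ρg = 865 × 9.81 / 1000 = 8.48565 kN/m³.
The plate makes 39.4° with the vertical, i.e. θ = 90° − 39.4° = 50.6° to the horizontal. Measuring y along the incline from the free-surface line, vertical depth h = y·sinθ with sinθ = 0.772734.
The centroid is at the centre, 1.05 m below the top of the plate, so y_c = 1.05 m and h_c = 1.05 × 0.772734 = 0.811371 m.
A = π(1.05)² = 3.46361 m².
Resultant F = γ·h_c·A = 8.48565 × 0.811371 × 3.46361 = 23.847 kN.
I_c = πr⁴/4 = π × 1.05⁴/4 = 0.954656 m⁴.
Centre of pressure: y_p = y_c + I_c/(y_c·A) = 1.05 + 0.954656/(1.05 × 3.46361) = 1.05 + 0.2625 = 1.3125 m along the plane.
Vertically, h_p = y_p·sinθ = 1.3125 × 0.772734 = 1.01421 m.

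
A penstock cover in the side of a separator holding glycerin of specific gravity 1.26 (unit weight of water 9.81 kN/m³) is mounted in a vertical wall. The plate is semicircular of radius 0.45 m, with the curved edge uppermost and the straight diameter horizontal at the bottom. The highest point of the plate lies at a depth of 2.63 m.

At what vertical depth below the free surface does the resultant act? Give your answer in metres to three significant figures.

γ = 1.26 × 9.81 = 12.3606 kN/m³.
The centroid lies 4r/(3π) = 0.190986 m above the diameter, so r − 4r/(3π) = 0.45 − 0.190986 = 0.259014 m below the topmost point, so the centroid depth is h_c = 2.63 + 0.259014 = 2.88901 m.
A = πr²/2 = π × 0.45²/2 = 0.318086 m².
Resultant F = γ·h_c·A = 12.3606 × 2.88901 × 0.318086 = 11.3588 kN.
I_c = (π/8 − 8/(9π))·r⁴ = 0.109757 × 0.45⁴ = 0.00450072 m⁴.
Centre of pressure: y_p = y_c + I_c/(y_c·A) = 2.88901 + 0.00450072/(2.88901 × 0.318086) = 2.88901 + 0.00489766 = 2.89391 m along the plane.

h_p = 2.89 m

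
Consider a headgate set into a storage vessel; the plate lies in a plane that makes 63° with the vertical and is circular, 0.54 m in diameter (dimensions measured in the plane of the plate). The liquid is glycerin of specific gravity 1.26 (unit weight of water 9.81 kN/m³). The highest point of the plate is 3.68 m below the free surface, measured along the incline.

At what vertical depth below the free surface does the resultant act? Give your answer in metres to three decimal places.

γ = 1.26 × 9.81 = 12.3606 kN/m³.
The plate makes 63° with the vertical, i.e. θ = 90° − 63° = 27° to the horizontal. Measuring y along the incline from the free-surface line, vertical depth h = y·sinθ with sinθ = 0.453990.
The centroid is at the centre, 0.27 m below the top of the plate, so y_c = 3.68 + 0.27 = 3.95 m and h_c = 3.95 × 0.453990 = 1.79326 m.
A = π(0.27)² = 0.229022 m².
Resultant F = γ·h_c·A = 12.3606 × 1.79326 × 0.229022 = 5.07645 kN.
I_c = πr⁴/4 = π × 0.27⁴/4 = 0.00417393 m⁴.
Centre of pressure: y_p = y_c + I_c/(y_c·A) = 3.95 + 0.00417393/(3.95 × 0.229022) = 3.95 + 0.00461393 = 3.95461 m along the plane.
Vertically, h_p = y_p·sinθ = 3.95461 × 0.453990 = 1.79535 m.

h_p = 1.795 m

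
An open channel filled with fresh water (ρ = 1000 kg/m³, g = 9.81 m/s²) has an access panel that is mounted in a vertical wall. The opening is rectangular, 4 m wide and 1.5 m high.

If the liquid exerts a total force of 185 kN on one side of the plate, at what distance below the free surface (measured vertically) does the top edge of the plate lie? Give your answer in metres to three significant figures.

γ = ρg = 1000 × 9.81 = 9810 N/m³ = 9.81 kN/m³.
A = 4 × 1.5 = 6 m².
From F = γ·h_c·A, the centroid depth is h_c = 185/(9.81 × 6) = 3.14305 m.
The centroid lies 1.5/2 = 0.75 m below the top edge, so the top edge sits at h_top = 3.14305 − 0.75 = 2.39305 m below the surface.

d_top ≈ 2.39 m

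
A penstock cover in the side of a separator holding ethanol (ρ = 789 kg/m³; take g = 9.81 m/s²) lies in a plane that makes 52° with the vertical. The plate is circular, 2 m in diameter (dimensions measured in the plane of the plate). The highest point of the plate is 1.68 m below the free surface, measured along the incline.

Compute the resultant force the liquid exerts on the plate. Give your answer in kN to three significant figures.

F ≈ 40.1 kN

γ = ρg = 789 × 9.81 / 1000 = 7.74009 kN/m³.
The plate makes 52° with the vertical, i.e. θ = 90° − 52° = 38° to the horizontal. Measuring y along the incline from the free-surface line, vertical depth h = y·sinθ with sinθ = 0.615661.
The centroid is at the centre, 1 m below the top of the plate, so y_c = 1.68 + 1 = 2.68 m and h_c = 2.68 × 0.615661 = 1.64997 m.
A = π(1)² = 3.14159 m².
Resultant F = γ·h_c·A = 7.74009 × 1.64997 × 3.14159 = 40.121 kN.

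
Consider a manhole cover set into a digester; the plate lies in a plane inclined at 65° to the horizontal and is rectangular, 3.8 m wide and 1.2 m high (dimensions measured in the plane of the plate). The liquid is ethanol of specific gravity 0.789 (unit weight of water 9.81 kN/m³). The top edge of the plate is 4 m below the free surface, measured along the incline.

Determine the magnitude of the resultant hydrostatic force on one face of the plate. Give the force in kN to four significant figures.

γ = 0.789 × 9.81 = 7.74009 kN/m³.
Let θ = 65° be the plate's angle to the horizontal; measure y along the incline from where the plane meets the free surface. Vertical depth h = y·sinθ with sinθ = 0.906308.
The centroid lies 1.2/2 = 0.6 m below the top edge, so y_c = 4 + 0.6 = 4.6 m and h_c = 4.6 × 0.906308 = 4.16902 m.
A = 3.8 × 1.2 = 4.56 m².
Resultant F = γ·h_c·A = 7.74009 × 4.16902 × 4.56 = 147.145 kN.

F ≈ 147.1 kN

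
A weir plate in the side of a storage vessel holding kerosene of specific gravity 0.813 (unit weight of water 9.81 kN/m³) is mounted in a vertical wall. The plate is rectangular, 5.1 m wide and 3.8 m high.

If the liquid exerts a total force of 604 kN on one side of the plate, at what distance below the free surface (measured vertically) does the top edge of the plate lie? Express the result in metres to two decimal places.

γ = 0.813 × 9.81 = 7.97553 kN/m³.
A = 5.1 × 3.8 = 19.38 m².
From F = γ·h_c·A, the centroid depth is h_c = 604/(7.97553 × 19.38) = 3.90772 m.
The centroid lies 3.8/2 = 1.9 m below the top edge, so the top edge sits at h_top = 3.90772 − 1.9 = 2.00772 m below the surface.

d_top ≈ 2.01 m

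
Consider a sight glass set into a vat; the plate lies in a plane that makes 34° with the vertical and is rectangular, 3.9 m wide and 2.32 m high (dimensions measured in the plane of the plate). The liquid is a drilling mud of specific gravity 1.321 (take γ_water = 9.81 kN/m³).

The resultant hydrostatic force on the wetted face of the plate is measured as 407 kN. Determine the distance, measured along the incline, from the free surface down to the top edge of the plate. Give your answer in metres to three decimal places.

y_top ≈ 3.027 m

γ = 1.321 × 9.81 = 12.95901 kN/m³.
A = 3.9 × 2.32 = 9.048 m².
From F = γ·h_c·A, the centroid depth is h_c = 407/(12.95901 × 9.048) = 3.47112 m.
The plate makes 34° with the vertical, i.e. θ = 90° − 34° = 56° to the horizontal. Measuring y along the incline from the free-surface line, vertical depth h = y·sinθ with sinθ = 0.829038.
Along the incline, y_c = h_c/sinθ = 3.47112/0.829038 = 4.18693 m.
The centroid lies 2.32/2 = 1.16 m below the top edge, so the top edge sits at y_top = 4.18693 − 1.16 = 3.02693 m along the incline.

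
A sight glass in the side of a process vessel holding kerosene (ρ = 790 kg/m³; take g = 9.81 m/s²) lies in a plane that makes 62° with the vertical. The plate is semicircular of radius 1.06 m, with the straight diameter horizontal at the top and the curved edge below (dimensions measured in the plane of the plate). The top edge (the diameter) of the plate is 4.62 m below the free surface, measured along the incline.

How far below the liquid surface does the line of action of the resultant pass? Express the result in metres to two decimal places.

h_p = 2.39 m

γ = ρg = 790 × 9.81 / 1000 = 7.7499 kN/m³.
The plate makes 62° with the vertical, i.e. θ = 90° − 62° = 28° to the horizontal. Measuring y along the incline from the free-surface line, vertical depth h = y·sinθ with sinθ = 0.469472.
The centroid of a semicircle lies 4r/(3π) = 0.449878 m from the diameter, here below the top edge, so y_c = 4.62 + 0.449878 = 5.06988 m and h_c = 5.06988 × 0.469472 = 2.38017 m.
A = πr²/2 = π × 1.06²/2 = 1.76495 m².
Resultant F = γ·h_c·A = 7.7499 × 2.38017 × 1.76495 = 32.5564 kN.
I_c = (π/8 − 8/(9π))·r⁴ = 0.109757 × 1.06⁴ = 0.138566 m⁴.
Centre of pressure: y_p = y_c + I_c/(y_c·A) = 5.06988 + 0.138566/(5.06988 × 1.76495) = 5.06988 + 0.0154855 = 5.08537 m along the plane.
Vertically, h_p = y_p·sinθ = 5.08537 × 0.469472 = 2.38744 m.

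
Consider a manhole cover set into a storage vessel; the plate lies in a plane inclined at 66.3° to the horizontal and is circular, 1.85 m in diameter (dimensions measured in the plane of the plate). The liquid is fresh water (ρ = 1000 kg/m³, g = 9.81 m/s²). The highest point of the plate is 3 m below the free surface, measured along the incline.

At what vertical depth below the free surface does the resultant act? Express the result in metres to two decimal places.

γ = ρg = 1000 × 9.81 = 9810 N/m³ = 9.81 kN/m³.
Let θ = 66.3° be the plate's angle to the horizontal; measure y along the incline from where the plane meets the free surface. Vertical depth h = y·sinθ with sinθ = 0.915663.
The centroid is at the centre, 0.925 m below the top of the plate, so y_c = 3 + 0.925 = 3.925 m and h_c = 3.925 × 0.915663 = 3.59398 m.
A = π(0.925)² = 2.68803 m².
Resultant F = γ·h_c·A = 9.81 × 3.59398 × 2.68803 = 94.7717 kN.
I_c = πr⁴/4 = π × 0.925⁴/4 = 0.574985 m⁴.
Centre of pressure: y_p = y_c + I_c/(y_c·A) = 3.925 + 0.574985/(3.925 × 2.68803) = 3.925 + 0.0544983 = 3.9795 m along the plane.
Vertically, h_p = y_p·sinθ = 3.9795 × 0.915663 = 3.64388 m.

h_p = 3.64 m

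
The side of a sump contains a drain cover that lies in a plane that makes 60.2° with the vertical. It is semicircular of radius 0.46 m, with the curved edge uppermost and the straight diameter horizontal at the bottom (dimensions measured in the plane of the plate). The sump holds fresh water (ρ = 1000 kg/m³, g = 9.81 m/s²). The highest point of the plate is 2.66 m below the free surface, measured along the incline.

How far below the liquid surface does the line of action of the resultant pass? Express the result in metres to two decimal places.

γ = ρg = 1000 × 9.81 = 9810 N/m³ = 9.81 kN/m³.
The plate makes 60.2° with the vertical, i.e. θ = 90° − 60.2° = 29.8° to the horizontal. Measuring y along the incline from the free-surface line, vertical depth h = y·sinθ with sinθ = 0.496974.
The centroid lies 4r/(3π) = 0.19523 m above the diameter, so r − 4r/(3π) = 0.46 − 0.19523 = 0.26477 m below the topmost point, so y_c = 2.66 + 0.26477 = 2.92477 m and h_c = 2.92477 × 0.496974 = 1.45353 m.
A = πr²/2 = π × 0.46²/2 = 0.332381 m².
Resultant F = γ·h_c·A = 9.81 × 1.45353 × 0.332381 = 4.73946 kN.
I_c = (π/8 − 8/(9π))·r⁴ = 0.109757 × 0.46⁴ = 0.00491432 m⁴.
Centre of pressure: y_p = y_c + I_c/(y_c·A) = 2.92477 + 0.00491432/(2.92477 × 0.332381) = 2.92477 + 0.00505517 = 2.92983 m along the plane.
Vertically, h_p = y_p·sinθ = 2.92983 × 0.496974 = 1.45605 m.

h_p = 1.46 m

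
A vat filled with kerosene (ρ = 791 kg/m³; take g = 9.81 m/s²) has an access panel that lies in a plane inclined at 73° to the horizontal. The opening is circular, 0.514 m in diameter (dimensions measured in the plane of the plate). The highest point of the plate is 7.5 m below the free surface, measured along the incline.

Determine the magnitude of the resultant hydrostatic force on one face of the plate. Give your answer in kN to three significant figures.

F ≈ 11.9 kN

γ = ρg = 791 × 9.81 / 1000 = 7.75971 kN/m³.
Let θ = 73° be the plate's angle to the horizontal; measure y along the incline from where the plane meets the free surface. Vertical depth h = y·sinθ with sinθ = 0.956305.
The centroid is at the centre, 0.257 m below the top of the plate, so y_c = 7.5 + 0.257 = 7.757 m and h_c = 7.757 × 0.956305 = 7.41806 m.
A = π(0.257)² = 0.207499 m².
Resultant F = γ·h_c·A = 7.75971 × 7.41806 × 0.207499 = 11.9441 kN.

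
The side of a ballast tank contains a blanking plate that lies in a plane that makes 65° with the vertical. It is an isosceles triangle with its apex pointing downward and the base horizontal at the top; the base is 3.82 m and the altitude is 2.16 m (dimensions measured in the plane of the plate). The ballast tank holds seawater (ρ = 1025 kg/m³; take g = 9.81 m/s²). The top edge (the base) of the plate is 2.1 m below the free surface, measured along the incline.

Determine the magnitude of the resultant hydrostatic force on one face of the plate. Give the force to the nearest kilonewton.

F ≈ 49 kN

γ = ρg = 1025 × 9.81 / 1000 = 10.05525 kN/m³.
The plate makes 65° with the vertical, i.e. θ = 90° − 65° = 25° to the horizontal. Measuring y along the incline from the free-surface line, vertical depth h = y·sinθ with sinθ = 0.422618.
With the apex down, the centroid sits h/3 = 2.16/3 = 0.72 m below the base (the top edge), so y_c = 2.1 + 0.72 = 2.82 m and h_c = 2.82 × 0.422618 = 1.19178 m.
A = ½ × 3.82 × 2.16 = 4.1256 m².
Resultant F = γ·h_c·A = 10.05525 × 1.19178 × 4.1256 = 49.4397 kN.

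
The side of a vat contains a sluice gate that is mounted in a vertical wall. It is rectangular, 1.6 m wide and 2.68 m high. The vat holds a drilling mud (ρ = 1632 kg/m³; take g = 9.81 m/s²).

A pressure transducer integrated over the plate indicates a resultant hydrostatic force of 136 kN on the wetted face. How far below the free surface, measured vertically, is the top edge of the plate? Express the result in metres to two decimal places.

γ = ρg = 1632 × 9.81 / 1000 = 16.00992 kN/m³.
A = 1.6 × 2.68 = 4.288 m².
From F = γ·h_c·A, the centroid depth is h_c = 136/(16.00992 × 4.288) = 1.98105 m.
The centroid lies 2.68/2 = 1.34 m below the top edge, so the top edge sits at h_top = 1.98105 − 1.34 = 0.64105 m below the surface.

d_top ≈ 0.64 m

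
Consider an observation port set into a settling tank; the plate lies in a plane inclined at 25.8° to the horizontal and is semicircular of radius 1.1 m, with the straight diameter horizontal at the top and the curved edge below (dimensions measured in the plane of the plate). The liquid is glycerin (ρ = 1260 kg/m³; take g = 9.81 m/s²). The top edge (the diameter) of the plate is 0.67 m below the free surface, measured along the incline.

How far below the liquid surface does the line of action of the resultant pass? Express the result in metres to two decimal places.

γ = ρg = 1260 × 9.81 / 1000 = 12.3606 kN/m³.
Let θ = 25.8° be the plate's angle to the horizontal; measure y along the incline from where the plane meets the free surface. Vertical depth h = y·sinθ with sinθ = 0.435231.
The centroid of a semicircle lies 4r/(3π) = 0.466854 m from the diameter, here below the top edge, so y_c = 0.67 + 0.466854 = 1.13685 m and h_c = 1.13685 × 0.435231 = 0.494792 m.
A = πr²/2 = π × 1.1²/2 = 1.90066 m².
Resultant F = γ·h_c·A = 12.3606 × 0.494792 × 1.90066 = 11.6243 kN.
I_c = (π/8 − 8/(9π))·r⁴ = 0.109757 × 1.1⁴ = 0.160695 m⁴.
Centre of pressure: y_p = y_c + I_c/(y_c·A) = 1.13685 + 0.160695/(1.13685 × 1.90066) = 1.13685 + 0.0743695 = 1.21122 m along the plane.
Vertically, h_p = y_p·sinθ = 1.21122 × 0.435231 = 0.52716 m.

h_p = 0.53 m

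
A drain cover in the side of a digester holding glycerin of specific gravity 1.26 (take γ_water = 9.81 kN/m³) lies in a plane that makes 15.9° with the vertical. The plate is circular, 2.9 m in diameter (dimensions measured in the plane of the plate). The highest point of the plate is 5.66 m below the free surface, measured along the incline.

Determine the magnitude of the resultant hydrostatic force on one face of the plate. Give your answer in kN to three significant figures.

γ = 1.26 × 9.81 = 12.3606 kN/m³.
The plate makes 15.9° with the vertical, i.e. θ = 90° − 15.9° = 74.1° to the horizontal. Measuring y along the incline from the free-surface line, vertical depth h = y·sinθ with sinθ = 0.961741.
The centroid is at the centre, 1.45 m below the top of the plate, so y_c = 5.66 + 1.45 = 7.11 m and h_c = 7.11 × 0.961741 = 6.83798 m.
A = π(1.45)² = 6.6052 m².
Resultant F = γ·h_c·A = 12.3606 × 6.83798 × 6.6052 = 558.282 kN.

F ≈ 558 kN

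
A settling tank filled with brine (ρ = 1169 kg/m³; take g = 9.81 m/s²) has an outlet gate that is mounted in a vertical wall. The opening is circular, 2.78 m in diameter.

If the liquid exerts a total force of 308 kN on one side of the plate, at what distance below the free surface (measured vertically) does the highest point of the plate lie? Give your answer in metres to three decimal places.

γ = ρg = 1169 × 9.81 / 1000 = 11.46789 kN/m³.
A = π(1.39)² = 6.06987 m².
From F = γ·h_c·A, the centroid depth is h_c = 308/(11.46789 × 6.06987) = 4.42474 m.
The centroid is at the centre, 1.39 m below the top of the plate, so the highest point sits at h_top = 4.42474 − 1.39 = 3.03474 m below the surface.

d_top ≈ 3.035 m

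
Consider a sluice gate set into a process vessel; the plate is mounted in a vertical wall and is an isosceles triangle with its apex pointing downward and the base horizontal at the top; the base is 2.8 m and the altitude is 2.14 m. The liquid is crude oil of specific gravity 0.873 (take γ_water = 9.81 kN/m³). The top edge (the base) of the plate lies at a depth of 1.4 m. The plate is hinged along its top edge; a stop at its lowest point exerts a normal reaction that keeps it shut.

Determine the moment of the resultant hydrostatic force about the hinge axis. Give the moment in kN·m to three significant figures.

γ = 0.873 × 9.81 = 8.56413 kN/m³.
With the apex down, the centroid sits h/3 = 2.14/3 = 0.713333 m below the base (the top edge), so the centroid depth is h_c = 1.4 + 0.713333 = 2.11333 m.
A = ½ × 2.8 × 2.14 = 2.996 m².
Resultant F = γ·h_c·A = 8.56413 × 2.11333 × 2.996 = 54.2241 kN.
I_c = b·h³/36 = 2.8 × 2.14³/36 = 0.762249 m⁴.
Centre of pressure: y_p = y_c + I_c/(y_c·A) = 2.11333 + 0.762249/(2.11333 × 2.996) = 2.11333 + 0.120389 = 2.23372 m along the plane.
The resultant acts 0.713333 + 0.120389 = 0.833722 m (along the plate) below the hinge at the top edge, so the moment about the hinge is M = F × 0.833722 = 54.2241 × 0.833722 = 45.2078 kN·m.

M ≈ 45.2 kN·m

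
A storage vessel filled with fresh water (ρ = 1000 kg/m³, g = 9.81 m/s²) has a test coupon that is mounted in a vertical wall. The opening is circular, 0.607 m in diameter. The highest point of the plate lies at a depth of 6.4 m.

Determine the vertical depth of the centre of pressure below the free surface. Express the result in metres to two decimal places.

γ = ρg = 1000 × 9.81 = 9810 N/m³ = 9.81 kN/m³.
The centroid is at the centre, 0.3035 m below the top of the plate, so the centroid depth is h_c = 6.4 + 0.3035 = 6.7035 m.
A = π(0.3035)² = 0.289379 m².
Resultant F = γ·h_c·A = 9.81 × 6.7035 × 0.289379 = 19.0299 kN.
I_c = πr⁴/4 = π × 0.3035⁴/4 = 0.00666384 m⁴.
Centre of pressure: y_p = y_c + I_c/(y_c·A) = 6.7035 + 0.00666384/(6.7035 × 0.289379) = 6.7035 + 0.00343523 = 6.70694 m along the plane.

h_p = 6.71 m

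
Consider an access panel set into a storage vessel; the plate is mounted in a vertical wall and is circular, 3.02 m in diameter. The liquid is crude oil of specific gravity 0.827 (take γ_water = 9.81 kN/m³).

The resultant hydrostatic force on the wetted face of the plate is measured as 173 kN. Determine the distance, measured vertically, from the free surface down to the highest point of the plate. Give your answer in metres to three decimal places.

d_top ≈ 1.467 m

γ = 0.827 × 9.81 = 8.11287 kN/m³.
A = π(1.51)² = 7.16315 m².
From F = γ·h_c·A, the centroid depth is h_c = 173/(8.11287 × 7.16315) = 2.97692 m.
The centroid is at the centre, 1.51 m below the top of the plate, so the highest point sits at h_top = 2.97692 − 1.51 = 1.46692 m below the surface.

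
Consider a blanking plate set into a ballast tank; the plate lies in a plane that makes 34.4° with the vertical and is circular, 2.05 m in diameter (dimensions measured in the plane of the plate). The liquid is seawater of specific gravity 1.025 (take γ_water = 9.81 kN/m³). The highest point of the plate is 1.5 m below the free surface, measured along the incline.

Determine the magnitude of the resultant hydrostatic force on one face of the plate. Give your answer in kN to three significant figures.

γ = 1.025 × 9.81 = 10.05525 kN/m³.
The plate makes 34.4° with the vertical, i.e. θ = 90° − 34.4° = 55.6° to the horizontal. Measuring y along the incline from the free-surface line, vertical depth h = y·sinθ with sinθ = 0.825113.
The centroid is at the centre, 1.025 m below the top of the plate, so y_c = 1.5 + 1.025 = 2.525 m and h_c = 2.525 × 0.825113 = 2.08341 m.
A = π(1.025)² = 3.30064 m².
Resultant F = γ·h_c·A = 10.05525 × 2.08341 × 3.30064 = 69.1458 kN.

F ≈ 69.1 kN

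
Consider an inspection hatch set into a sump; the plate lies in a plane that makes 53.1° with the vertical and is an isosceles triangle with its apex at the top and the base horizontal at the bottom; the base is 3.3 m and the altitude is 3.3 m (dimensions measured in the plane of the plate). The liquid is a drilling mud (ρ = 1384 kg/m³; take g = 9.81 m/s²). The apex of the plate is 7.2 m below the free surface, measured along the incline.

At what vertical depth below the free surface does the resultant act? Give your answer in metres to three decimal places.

γ = ρg = 1384 × 9.81 / 1000 = 13.57704 kN/m³.
The plate makes 53.1° with the vertical, i.e. θ = 90° − 53.1° = 36.9° to the horizontal. Measuring y along the incline from the free-surface line, vertical depth h = y·sinθ with sinθ = 0.600420.
With the apex up, the centroid sits 2h/3 = 2 × 3.3/3 = 2.2 m below the apex, so y_c = 7.2 + 2.2 = 9.4 m and h_c = 9.4 × 0.600420 = 5.64395 m.
A = ½ × 3.3 × 3.3 = 5.445 m².
Resultant F = γ·h_c·A = 13.57704 × 5.64395 × 5.445 = 417.24 kN.
I_c = b·h³/36 = 3.3 × 3.3³/36 = 3.29422 m⁴.
Centre of pressure: y_p = y_c + I_c/(y_c·A) = 9.4 + 3.29422/(9.4 × 5.445) = 9.4 + 0.0643616 = 9.46436 m along the plane.
Vertically, h_p = y_p·sinθ = 9.46436 × 0.600420 = 5.68259 m.

h_p = 5.683 m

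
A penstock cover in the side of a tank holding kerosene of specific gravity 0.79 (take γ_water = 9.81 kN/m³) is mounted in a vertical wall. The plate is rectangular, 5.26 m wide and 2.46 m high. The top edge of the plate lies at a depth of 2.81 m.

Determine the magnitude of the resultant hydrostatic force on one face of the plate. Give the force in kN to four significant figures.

F ≈ 405.1 kN

γ = 0.79 × 9.81 = 7.7499 kN/m³.
The centroid lies 2.46/2 = 1.23 m below the top edge, so the centroid depth is h_c = 2.81 + 1.23 = 4.04 m.
A = 5.26 × 2.46 = 12.9396 m².
Resultant F = γ·h_c·A = 7.7499 × 4.04 × 12.9396 = 405.134 kN.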